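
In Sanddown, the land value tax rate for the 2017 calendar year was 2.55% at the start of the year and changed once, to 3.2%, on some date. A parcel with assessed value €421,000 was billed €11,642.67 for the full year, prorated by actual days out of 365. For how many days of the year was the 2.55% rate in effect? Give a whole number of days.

244 days

Let d = days at the first rate; then 365 − d days at the second rate.
€421,000 × [2.55%·d + 3.2%·(365−d)] / 365 = €11,642.67
Solving gives d = 244, so the new rate took effect on September 2, 2017.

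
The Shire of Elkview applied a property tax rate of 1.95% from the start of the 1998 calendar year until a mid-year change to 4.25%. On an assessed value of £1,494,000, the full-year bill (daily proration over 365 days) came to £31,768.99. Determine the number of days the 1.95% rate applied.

Let d = days at the first rate; then 365 − d days at the second rate.
£1,494,000 × [1.95%·d + 4.25%·(365−d)] / 365 = £31,768.99
Solving gives d = 337, so the new rate took effect on December 4, 1998.

337 days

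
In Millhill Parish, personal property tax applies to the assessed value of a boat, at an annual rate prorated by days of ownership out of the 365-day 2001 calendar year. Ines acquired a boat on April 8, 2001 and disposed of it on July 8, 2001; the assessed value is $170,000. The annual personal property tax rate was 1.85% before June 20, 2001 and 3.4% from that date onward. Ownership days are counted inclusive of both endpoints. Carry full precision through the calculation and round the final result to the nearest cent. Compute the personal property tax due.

April 8 – June 19, 2001: 73 days at 1.85% → $170,000 × 1.85% × 73/365 = $629.0000
June 20 – July 8, 2001: 19 days at 3.4% → $170,000 × 3.4% × 19/365 = $300.8767
Total = $929.8767

$929.88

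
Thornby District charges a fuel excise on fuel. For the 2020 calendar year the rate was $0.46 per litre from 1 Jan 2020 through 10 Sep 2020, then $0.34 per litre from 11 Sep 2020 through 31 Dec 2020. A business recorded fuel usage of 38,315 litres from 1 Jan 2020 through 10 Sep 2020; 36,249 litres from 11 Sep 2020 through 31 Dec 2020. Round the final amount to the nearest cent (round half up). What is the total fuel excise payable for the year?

$29949.56

1 Jan – 10 Sep 2020: 38,315 litres at $0.46/litre → $17624.90
11 Sep – 31 Dec 2020: 36,249 litres at $0.34/litre → $12324.66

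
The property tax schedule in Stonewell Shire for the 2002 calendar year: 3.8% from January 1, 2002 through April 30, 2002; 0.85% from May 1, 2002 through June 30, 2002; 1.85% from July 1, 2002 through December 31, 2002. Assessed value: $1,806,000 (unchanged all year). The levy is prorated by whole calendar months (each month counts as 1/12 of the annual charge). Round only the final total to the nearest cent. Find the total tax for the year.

January 1 – April 30, 2002: 4 months at 3.8% → $1,806,000 × 3.8% × 4/12 = $22,876.0000
May 1 – June 30, 2002: 2 months at 0.85% → $1,806,000 × 0.85% × 2/12 = $2,558.5000
July 1 – December 31, 2002: 6 months at 1.85% → $1,806,000 × 1.85% × 6/12 = $16,705.5000
Total = $42,140.0000

$42,140.00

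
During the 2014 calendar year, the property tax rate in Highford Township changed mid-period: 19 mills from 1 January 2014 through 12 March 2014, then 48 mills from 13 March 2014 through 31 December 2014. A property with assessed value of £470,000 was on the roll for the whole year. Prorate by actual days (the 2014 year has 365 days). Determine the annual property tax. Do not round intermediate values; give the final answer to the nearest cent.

1 January – 12 March 2014: 71 days at 19 mills → £470,000 × 1.9% × 71/365 = £1,737.0685
13 March – 31 December 2014: 294 days at 48 mills → £470,000 × 4.8% × 294/365 = £18,171.6164
Total = £19,908.6849

£19,908.68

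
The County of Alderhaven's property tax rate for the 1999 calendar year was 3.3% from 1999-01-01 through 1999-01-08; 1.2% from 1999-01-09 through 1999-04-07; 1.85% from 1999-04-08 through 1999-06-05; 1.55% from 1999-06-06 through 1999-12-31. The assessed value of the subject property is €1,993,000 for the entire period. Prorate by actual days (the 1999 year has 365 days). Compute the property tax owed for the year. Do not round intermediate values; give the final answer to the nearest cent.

1999-01-01 to 1999-01-08: 8 days at 3.3% → €1,993,000 × 3.3% × 8/365 = €1,441.5123
1999-01-09 to 1999-04-07: 89 days at 1.2% → €1,993,000 × 1.2% × 89/365 = €5,831.5726
1999-04-08 to 1999-06-05: 59 days at 1.85% → €1,993,000 × 1.85% × 59/365 = €5,959.8890
1999-06-06 to 1999-12-31: 209 days at 1.55% → €1,993,000 × 1.55% × 209/365 = €17,688.5575
Total = €30,921.5315

€30,921.53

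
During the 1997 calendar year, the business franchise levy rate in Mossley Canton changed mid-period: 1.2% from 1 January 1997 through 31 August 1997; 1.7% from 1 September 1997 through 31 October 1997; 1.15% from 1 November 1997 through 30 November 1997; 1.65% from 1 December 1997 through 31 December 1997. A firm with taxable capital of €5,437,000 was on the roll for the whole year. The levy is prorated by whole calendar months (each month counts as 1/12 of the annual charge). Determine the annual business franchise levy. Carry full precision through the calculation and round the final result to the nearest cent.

1 January – 31 August 1997: 8 months at 1.2% → €5,437,000 × 1.2% × 8/12 = €43,496.0000
1 September – 31 October 1997: 2 months at 1.7% → €5,437,000 × 1.7% × 2/12 = €15,404.8333
1 November – 30 November 1997: 1 month at 1.15% → €5,437,000 × 1.15% × 1/12 = €5,210.4583
1 December – 31 December 1997: 1 month at 1.65% → €5,437,000 × 1.65% × 1/12 = €7,475.8750
Total = €71,587.1667

€71,587.17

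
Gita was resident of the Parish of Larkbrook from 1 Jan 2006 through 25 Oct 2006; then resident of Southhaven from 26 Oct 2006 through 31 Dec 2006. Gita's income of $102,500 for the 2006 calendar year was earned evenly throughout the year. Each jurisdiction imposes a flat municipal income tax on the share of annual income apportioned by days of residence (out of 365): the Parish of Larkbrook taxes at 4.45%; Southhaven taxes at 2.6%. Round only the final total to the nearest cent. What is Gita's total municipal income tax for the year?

The Parish of Larkbrook, 1 Jan – 25 Oct 2006: 298 days → $102,500 × 4.45% × 298/365 = $3,723.9795
Southhaven, 26 Oct – 31 Dec 2006: 67 days → $102,500 × 2.6% × 67/365 = $489.1918
Total = $4,213.1712

$4,213.17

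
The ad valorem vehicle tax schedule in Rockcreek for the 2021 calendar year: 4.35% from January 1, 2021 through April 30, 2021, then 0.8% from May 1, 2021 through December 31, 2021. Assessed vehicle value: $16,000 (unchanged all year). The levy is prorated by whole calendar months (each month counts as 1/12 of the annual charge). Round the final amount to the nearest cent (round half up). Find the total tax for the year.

$317.33

January 1 – April 30, 2021: 4 months at 4.35% → $16,000 × 4.35% × 4/12 = $232.0000
May 1 – December 31, 2021: 8 months at 0.8% → $16,000 × 0.8% × 8/12 = $85.3333
Total = $317.3333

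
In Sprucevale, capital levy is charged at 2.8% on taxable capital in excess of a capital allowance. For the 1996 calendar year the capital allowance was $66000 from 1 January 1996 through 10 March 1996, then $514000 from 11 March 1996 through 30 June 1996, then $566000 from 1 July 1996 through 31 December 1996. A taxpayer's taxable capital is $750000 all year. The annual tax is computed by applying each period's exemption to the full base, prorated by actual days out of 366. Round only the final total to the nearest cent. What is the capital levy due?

$8275.15

1 January – 10 March 1996: 70 days, exemption $66000 → ($750000 − $66000) × 2.8% × 70/366 = $3662.9508
11 March – 30 June 1996: 112 days, exemption $514000 → ($750000 − $514000) × 2.8% × 112/366 = $2022.1202
1 July – 31 December 1996: 184 days, exemption $566000 → ($750000 − $566000) × 2.8% × 184/366 = $2590.0765
Total = $8275.1475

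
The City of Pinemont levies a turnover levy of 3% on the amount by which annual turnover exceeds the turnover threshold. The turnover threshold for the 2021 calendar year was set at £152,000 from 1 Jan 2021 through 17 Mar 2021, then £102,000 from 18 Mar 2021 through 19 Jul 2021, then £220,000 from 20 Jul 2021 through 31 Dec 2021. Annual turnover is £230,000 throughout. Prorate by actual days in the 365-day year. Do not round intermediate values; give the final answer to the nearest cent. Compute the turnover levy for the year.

£1,927.40

1 Jan – 17 Mar 2021: 76 days, exemption £152,000 → (£230,000 − £152,000) × 3% × 76/365 = £487.2329
18 Mar – 19 Jul 2021: 124 days, exemption £102,000 → (£230,000 − £102,000) × 3% × 124/365 = £1,304.5479
20 Jul – 31 Dec 2021: 165 days, exemption £220,000 → (£230,000 − £220,000) × 3% × 165/365 = £135.6164
Total = £1,927.3973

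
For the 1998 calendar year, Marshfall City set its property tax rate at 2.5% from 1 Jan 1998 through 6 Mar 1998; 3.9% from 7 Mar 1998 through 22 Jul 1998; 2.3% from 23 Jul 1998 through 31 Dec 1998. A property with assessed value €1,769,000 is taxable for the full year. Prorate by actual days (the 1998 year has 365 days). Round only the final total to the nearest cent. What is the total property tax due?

1 Jan – 6 Mar 1998: 65 days at 2.5% → €1,769,000 × 2.5% × 65/365 = €7,875.6849
7 Mar – 22 Jul 1998: 138 days at 3.9% → €1,769,000 × 3.9% × 138/365 = €26,084.2685
23 Jul – 31 Dec 1998: 162 days at 2.3% → €1,769,000 × 2.3% × 162/365 = €18,058.3397
Total = €52,018.2932

€52,018.29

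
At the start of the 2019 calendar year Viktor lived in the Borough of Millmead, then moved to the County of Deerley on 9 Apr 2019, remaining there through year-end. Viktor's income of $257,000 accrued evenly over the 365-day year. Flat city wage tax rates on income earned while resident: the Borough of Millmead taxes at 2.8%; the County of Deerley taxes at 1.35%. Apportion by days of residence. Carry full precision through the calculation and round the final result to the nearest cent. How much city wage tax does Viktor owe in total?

The Borough of Millmead, 1 Jan – 8 Apr 2019: 98 days → $257,000 × 2.8% × 98/365 = $1,932.0767
The County of Deerley, 9 Apr – 31 Dec 2019: 267 days → $257,000 × 1.35% × 267/365 = $2,537.9630
Total = $4,470.0397

$4,470.04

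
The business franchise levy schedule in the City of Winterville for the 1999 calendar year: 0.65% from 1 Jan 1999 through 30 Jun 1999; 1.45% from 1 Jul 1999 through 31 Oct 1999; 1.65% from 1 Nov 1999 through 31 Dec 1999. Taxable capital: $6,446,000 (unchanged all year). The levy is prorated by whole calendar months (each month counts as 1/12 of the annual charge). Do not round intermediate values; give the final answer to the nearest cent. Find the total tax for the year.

1 Jan – 30 Jun 1999: 6 months at 0.65% → $6,446,000 × 0.65% × 6/12 = $20,949.5000
1 Jul – 31 Oct 1999: 4 months at 1.45% → $6,446,000 × 1.45% × 4/12 = $31,155.6667
1 Nov – 31 Dec 1999: 2 months at 1.65% → $6,446,000 × 1.65% × 2/12 = $17,726.5000
Total = $69,831.6667

$69,831.67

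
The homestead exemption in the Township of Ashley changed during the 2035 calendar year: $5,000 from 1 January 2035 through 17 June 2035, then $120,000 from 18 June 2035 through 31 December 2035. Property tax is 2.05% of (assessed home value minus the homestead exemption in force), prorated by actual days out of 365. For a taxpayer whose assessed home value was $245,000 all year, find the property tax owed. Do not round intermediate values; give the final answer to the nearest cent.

$3,647.60

1 January – 17 June 2035: 168 days, exemption $5,000 → ($245,000 − $5,000) × 2.05% × 168/365 = $2,264.5479
18 June – 31 December 2035: 197 days, exemption $120,000 → ($245,000 − $120,000) × 2.05% × 197/365 = $1,383.0479
Total = $3,647.5959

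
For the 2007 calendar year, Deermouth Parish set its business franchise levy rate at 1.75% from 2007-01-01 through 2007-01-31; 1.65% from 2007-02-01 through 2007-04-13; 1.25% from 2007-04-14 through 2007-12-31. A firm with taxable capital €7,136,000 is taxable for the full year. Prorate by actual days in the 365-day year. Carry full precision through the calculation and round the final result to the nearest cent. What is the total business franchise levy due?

2007-01-01 to 2007-01-31: 31 days at 1.75% → €7,136,000 × 1.75% × 31/365 = €10,606.2466
2007-02-01 to 2007-04-13: 72 days at 1.65% → €7,136,000 × 1.65% × 72/365 = €23,226.2137
2007-04-14 to 2007-12-31: 262 days at 1.25% → €7,136,000 × 1.25% × 262/365 = €64,028.4932
Total = €97,860.9534

€97,860.95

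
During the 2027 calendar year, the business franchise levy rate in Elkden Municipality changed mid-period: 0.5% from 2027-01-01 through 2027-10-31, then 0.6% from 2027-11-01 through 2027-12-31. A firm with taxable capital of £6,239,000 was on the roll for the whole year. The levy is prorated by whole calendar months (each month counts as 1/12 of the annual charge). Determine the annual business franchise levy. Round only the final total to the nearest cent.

2027-01-01 to 2027-10-31: 10 months at 0.5% → £6,239,000 × 0.5% × 10/12 = £25,995.8333
2027-11-01 to 2027-12-31: 2 months at 0.6% → £6,239,000 × 0.6% × 2/12 = £6,239.0000
Total = £32,234.8333

£32,234.83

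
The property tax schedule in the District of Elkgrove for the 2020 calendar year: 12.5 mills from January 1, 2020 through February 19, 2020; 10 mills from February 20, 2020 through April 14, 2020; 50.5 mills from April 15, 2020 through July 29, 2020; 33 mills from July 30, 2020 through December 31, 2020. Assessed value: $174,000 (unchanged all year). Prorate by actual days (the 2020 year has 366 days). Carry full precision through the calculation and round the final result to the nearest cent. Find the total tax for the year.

$5,535.20

January 1 – February 19, 2020: 50 days at 12.5 mills → $174,000 × 1.25% × 50/366 = $297.1311
February 20 – April 14, 2020: 55 days at 10 mills → $174,000 × 1% × 55/366 = $261.4754
April 15 – July 29, 2020: 106 days at 50.5 mills → $174,000 × 5.05% × 106/366 = $2,544.8689
July 30 – December 31, 2020: 155 days at 33 mills → $174,000 × 3.3% × 155/366 = $2,431.7213
Total = $5,535.1967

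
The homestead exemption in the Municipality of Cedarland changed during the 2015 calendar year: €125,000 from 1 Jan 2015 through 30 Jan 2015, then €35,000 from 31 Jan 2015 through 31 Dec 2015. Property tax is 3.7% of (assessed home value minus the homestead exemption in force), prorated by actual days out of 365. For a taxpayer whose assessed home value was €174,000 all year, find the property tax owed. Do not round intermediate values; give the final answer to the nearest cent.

1 Jan – 30 Jan 2015: 30 days, exemption €125,000 → (€174,000 − €125,000) × 3.7% × 30/365 = €149.0137
31 Jan – 31 Dec 2015: 335 days, exemption €35,000 → (€174,000 − €35,000) × 3.7% × 335/365 = €4,720.2877
Total = €4,869.3014

€4,869.30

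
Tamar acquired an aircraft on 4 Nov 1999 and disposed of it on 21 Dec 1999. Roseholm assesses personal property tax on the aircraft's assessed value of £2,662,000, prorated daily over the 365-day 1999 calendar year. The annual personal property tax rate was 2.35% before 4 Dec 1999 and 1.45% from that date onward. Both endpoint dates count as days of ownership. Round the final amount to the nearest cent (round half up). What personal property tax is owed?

£7,045.18

4 Nov – 3 Dec 1999: 30 days at 2.35% → £2,662,000 × 2.35% × 30/365 = £5,141.6712
4 Dec – 21 Dec 1999: 18 days at 1.45% → £2,662,000 × 1.45% × 18/365 = £1,903.5123
Total = £7,045.1836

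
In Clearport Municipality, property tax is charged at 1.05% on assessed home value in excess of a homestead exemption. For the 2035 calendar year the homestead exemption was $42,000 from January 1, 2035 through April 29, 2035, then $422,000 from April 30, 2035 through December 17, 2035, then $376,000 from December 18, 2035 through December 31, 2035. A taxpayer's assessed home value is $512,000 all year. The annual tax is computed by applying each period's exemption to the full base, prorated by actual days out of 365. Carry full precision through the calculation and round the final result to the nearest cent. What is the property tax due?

January 1 – April 29, 2035: 119 days, exemption $42,000 → ($512,000 − $42,000) × 1.05% × 119/365 = $1,608.9452
April 30 – December 17, 2035: 232 days, exemption $422,000 → ($512,000 − $422,000) × 1.05% × 232/365 = $600.6575
December 18 – December 31, 2035: 14 days, exemption $376,000 → ($512,000 − $376,000) × 1.05% × 14/365 = $54.7726
Total = $2,264.3753

$2,264.38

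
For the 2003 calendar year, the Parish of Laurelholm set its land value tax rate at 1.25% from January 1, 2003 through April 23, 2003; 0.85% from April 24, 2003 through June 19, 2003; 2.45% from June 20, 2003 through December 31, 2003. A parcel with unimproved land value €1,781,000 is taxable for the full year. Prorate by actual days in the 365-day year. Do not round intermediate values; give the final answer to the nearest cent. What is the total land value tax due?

€32,567.90

January 1 – April 23, 2003: 113 days at 1.25% → €1,781,000 × 1.25% × 113/365 = €6,892.2260
April 24 – June 19, 2003: 57 days at 0.85% → €1,781,000 × 0.85% × 57/365 = €2,364.0945
June 20 – December 31, 2003: 195 days at 2.45% → €1,781,000 × 2.45% × 195/365 = €23,311.5822
Total = €32,567.9027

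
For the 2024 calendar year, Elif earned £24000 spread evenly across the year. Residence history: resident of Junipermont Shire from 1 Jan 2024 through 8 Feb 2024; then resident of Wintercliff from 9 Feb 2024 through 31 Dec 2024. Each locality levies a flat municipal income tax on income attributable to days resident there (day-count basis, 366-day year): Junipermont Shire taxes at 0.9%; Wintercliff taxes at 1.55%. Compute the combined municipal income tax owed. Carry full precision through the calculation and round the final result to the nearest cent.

Junipermont Shire, 1 Jan – 8 Feb 2024: 39 days → £24000 × 0.9% × 39/366 = £23.0164
Wintercliff, 9 Feb – 31 Dec 2024: 327 days → £24000 × 1.55% × 327/366 = £332.3607
Total = £355.3770

£355.38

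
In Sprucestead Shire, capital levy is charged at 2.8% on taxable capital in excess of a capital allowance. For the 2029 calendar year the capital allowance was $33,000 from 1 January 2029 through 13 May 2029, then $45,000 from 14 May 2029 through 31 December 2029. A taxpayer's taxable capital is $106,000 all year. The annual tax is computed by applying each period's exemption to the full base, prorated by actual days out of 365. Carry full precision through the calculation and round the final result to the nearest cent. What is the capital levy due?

$1,830.43

1 January – 13 May 2029: 133 days, exemption $33,000 → ($106,000 − $33,000) × 2.8% × 133/365 = $744.8000
14 May – 31 December 2029: 232 days, exemption $45,000 → ($106,000 − $45,000) × 2.8% × 232/365 = $1,085.6329
Total = $1,830.4329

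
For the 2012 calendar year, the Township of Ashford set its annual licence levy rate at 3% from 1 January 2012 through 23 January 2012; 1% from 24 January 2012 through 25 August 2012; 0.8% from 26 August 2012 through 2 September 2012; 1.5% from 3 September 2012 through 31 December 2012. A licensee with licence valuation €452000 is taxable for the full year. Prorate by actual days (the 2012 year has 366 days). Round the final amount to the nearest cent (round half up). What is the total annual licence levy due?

€5809.31

1 January – 23 January 2012: 23 days at 3% → €452000 × 3% × 23/366 = €852.1311
24 January – 25 August 2012: 215 days at 1% → €452000 × 1% × 215/366 = €2655.1913
26 August – 2 September 2012: 8 days at 0.8% → €452000 × 0.8% × 8/366 = €79.0383
3 September – 31 December 2012: 120 days at 1.5% → €452000 × 1.5% × 120/366 = €2222.9508
Total = €5809.3115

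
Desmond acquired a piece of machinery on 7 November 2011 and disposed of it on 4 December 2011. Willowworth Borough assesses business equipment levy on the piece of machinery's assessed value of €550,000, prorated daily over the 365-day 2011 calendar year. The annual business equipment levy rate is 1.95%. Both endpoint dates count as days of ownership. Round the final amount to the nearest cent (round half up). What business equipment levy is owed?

Days held (7 November – 4 December 2011): 28 out of 365
Tax = €550,000 × 1.95% × 28/365 = €822.7397

€822.74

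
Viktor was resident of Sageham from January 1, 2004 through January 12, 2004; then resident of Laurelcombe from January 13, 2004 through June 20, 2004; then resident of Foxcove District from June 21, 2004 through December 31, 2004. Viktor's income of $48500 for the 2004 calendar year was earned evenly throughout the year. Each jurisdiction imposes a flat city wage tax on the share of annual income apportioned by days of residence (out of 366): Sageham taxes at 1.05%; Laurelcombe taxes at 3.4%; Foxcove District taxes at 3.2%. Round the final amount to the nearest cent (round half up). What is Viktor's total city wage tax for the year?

$1560.22

Sageham, January 1 – January 12, 2004: 12 days → $48500 × 1.05% × 12/366 = $16.6967
Laurelcombe, January 13 – June 20, 2004: 160 days → $48500 × 3.4% × 160/366 = $720.8743
Foxcove District, June 21 – December 31, 2004: 194 days → $48500 × 3.2% × 194/366 = $822.6448
Total = $1560.2158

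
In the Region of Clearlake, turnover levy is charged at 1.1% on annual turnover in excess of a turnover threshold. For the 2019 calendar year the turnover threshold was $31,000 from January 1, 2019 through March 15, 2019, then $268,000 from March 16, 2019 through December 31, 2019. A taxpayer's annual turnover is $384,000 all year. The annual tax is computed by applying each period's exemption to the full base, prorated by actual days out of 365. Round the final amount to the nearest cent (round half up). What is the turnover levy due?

January 1 – March 15, 2019: 74 days, exemption $31,000 → ($384,000 − $31,000) × 1.1% × 74/365 = $787.2384
March 16 – December 31, 2019: 291 days, exemption $268,000 → ($384,000 − $268,000) × 1.1% × 291/365 = $1,017.3041
Total = $1,804.5425

$1,804.54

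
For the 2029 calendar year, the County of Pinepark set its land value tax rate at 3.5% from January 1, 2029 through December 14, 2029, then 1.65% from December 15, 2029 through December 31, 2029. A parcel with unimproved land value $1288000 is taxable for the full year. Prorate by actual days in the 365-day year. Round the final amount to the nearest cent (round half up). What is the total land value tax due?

$43970.20

January 1 – December 14, 2029: 348 days at 3.5% → $1288000 × 3.5% × 348/365 = $42980.3836
December 15 – December 31, 2029: 17 days at 1.65% → $1288000 × 1.65% × 17/365 = $989.8192
Total = $43970.2027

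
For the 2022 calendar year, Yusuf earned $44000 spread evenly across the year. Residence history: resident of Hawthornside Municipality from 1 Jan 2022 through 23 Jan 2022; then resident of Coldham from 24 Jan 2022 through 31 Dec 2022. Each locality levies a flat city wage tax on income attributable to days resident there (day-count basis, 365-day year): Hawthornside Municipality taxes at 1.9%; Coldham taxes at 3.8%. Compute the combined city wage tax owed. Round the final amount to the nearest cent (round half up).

Hawthornside Municipality, 1 Jan – 23 Jan 2022: 23 days → $44000 × 1.9% × 23/365 = $52.6795
Coldham, 24 Jan – 31 Dec 2022: 342 days → $44000 × 3.8% × 342/365 = $1566.6411
Total = $1619.3205

$1619.32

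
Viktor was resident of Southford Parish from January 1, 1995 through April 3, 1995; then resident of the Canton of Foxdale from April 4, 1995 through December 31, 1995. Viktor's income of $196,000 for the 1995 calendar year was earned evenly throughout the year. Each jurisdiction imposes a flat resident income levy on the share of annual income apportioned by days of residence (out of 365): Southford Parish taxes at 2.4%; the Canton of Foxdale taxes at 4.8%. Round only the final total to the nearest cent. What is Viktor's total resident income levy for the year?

$8,209.45

Southford Parish, January 1 – April 3, 1995: 93 days → $196,000 × 2.4% × 93/365 = $1,198.5534
The Canton of Foxdale, April 4 – December 31, 1995: 272 days → $196,000 × 4.8% × 272/365 = $7,010.8932
Total = $8,209.4466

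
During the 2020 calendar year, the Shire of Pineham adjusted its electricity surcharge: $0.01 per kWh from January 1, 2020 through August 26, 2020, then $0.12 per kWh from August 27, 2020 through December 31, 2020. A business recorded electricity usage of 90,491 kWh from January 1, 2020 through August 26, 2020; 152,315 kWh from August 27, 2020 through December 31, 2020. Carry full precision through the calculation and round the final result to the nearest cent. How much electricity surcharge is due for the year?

January 1 – August 26, 2020: 90,491 kWh at $0.01/kWh → $904.91
August 27 – December 31, 2020: 152,315 kWh at $0.12/kWh → $18,277.80

$19,182.71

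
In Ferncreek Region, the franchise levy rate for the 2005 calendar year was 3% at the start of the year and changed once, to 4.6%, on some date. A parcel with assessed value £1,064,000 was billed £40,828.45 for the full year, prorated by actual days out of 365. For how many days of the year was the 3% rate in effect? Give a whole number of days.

Let d = days at the first rate; then 365 − d days at the second rate.
£1,064,000 × [3%·d + 4.6%·(365−d)] / 365 = £40,828.45
Solving gives d = 174, so the new rate took effect on 24 Jun 2005.

174 days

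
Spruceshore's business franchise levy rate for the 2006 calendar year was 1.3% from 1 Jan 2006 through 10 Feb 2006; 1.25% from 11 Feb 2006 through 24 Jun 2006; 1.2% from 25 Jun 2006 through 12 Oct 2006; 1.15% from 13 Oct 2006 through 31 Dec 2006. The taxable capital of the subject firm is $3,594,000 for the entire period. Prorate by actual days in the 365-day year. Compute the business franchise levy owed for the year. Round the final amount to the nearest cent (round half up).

1 Jan – 10 Feb 2006: 41 days at 1.3% → $3,594,000 × 1.3% × 41/365 = $5,248.2247
11 Feb – 24 Jun 2006: 134 days at 1.25% → $3,594,000 × 1.25% × 134/365 = $16,493.0137
25 Jun – 12 Oct 2006: 110 days at 1.2% → $3,594,000 × 1.2% × 110/365 = $12,997.4795
13 Oct – 31 Dec 2006: 80 days at 1.15% → $3,594,000 × 1.15% × 80/365 = $9,058.8493
Total = $43,797.5671

$43,797.57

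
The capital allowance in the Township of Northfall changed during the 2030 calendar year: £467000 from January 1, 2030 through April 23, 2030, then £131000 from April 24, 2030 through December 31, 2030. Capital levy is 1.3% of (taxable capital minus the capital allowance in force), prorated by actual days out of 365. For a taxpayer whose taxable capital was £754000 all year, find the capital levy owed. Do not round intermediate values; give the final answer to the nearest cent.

January 1 – April 23, 2030: 113 days, exemption £467000 → (£754000 − £467000) × 1.3% × 113/365 = £1155.0767
April 24 – December 31, 2030: 252 days, exemption £131000 → (£754000 − £131000) × 1.3% × 252/365 = £5591.6384
Total = £6746.7151

£6746.72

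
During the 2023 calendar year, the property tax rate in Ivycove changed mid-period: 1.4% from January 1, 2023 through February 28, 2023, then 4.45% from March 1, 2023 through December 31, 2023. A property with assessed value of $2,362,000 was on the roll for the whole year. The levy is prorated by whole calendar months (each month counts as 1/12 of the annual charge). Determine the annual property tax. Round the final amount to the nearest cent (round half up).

January 1 – February 28, 2023: 2 months at 1.4% → $2,362,000 × 1.4% × 2/12 = $5,511.3333
March 1 – December 31, 2023: 10 months at 4.45% → $2,362,000 × 4.45% × 10/12 = $87,590.8333
Total = $93,102.1667

$93,102.17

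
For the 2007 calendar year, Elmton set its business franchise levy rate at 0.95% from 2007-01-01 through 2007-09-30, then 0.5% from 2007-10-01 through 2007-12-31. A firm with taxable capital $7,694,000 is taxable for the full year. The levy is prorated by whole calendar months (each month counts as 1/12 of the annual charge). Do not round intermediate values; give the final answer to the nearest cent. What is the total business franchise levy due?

$64,437.25

2007-01-01 to 2007-09-30: 9 months at 0.95% → $7,694,000 × 0.95% × 9/12 = $54,819.7500
2007-10-01 to 2007-12-31: 3 months at 0.5% → $7,694,000 × 0.5% × 3/12 = $9,617.5000
Total = $64,437.2500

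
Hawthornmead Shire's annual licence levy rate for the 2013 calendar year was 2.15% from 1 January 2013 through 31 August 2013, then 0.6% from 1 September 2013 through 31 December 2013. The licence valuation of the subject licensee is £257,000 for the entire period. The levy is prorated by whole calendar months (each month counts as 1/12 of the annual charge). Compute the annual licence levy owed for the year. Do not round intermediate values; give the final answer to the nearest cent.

£4,197.67

1 January – 31 August 2013: 8 months at 2.15% → £257,000 × 2.15% × 8/12 = £3,683.6667
1 September – 31 December 2013: 4 months at 0.6% → £257,000 × 0.6% × 4/12 = £514.0000
Total = £4,197.6667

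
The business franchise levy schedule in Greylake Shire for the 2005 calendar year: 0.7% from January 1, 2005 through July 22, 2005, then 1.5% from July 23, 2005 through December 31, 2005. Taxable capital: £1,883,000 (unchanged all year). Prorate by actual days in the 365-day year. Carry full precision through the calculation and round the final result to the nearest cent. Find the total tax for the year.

January 1 – July 22, 2005: 203 days at 0.7% → £1,883,000 × 0.7% × 203/365 = £7,330.8027
July 23 – December 31, 2005: 162 days at 1.5% → £1,883,000 × 1.5% × 162/365 = £12,536.1370
Total = £19,866.9397

£19,866.94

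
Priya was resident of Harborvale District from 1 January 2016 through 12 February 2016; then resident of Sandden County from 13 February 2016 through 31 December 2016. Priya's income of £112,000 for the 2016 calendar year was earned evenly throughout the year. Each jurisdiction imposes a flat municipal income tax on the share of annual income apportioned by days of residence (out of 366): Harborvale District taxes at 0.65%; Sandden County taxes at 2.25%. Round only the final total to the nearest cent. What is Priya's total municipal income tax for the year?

Harborvale District, 1 January – 12 February 2016: 43 days → £112,000 × 0.65% × 43/366 = £85.5301
Sandden County, 13 February – 31 December 2016: 323 days → £112,000 × 2.25% × 323/366 = £2,223.9344
Total = £2,309.4645

£2,309.46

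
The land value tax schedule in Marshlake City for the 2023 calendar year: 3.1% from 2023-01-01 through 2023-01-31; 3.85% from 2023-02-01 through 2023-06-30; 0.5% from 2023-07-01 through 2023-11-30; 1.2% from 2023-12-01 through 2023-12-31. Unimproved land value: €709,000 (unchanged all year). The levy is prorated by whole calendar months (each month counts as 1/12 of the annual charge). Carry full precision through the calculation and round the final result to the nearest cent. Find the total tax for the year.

€15,391.21

2023-01-01 to 2023-01-31: 1 month at 3.1% → €709,000 × 3.1% × 1/12 = €1,831.5833
2023-02-01 to 2023-06-30: 5 months at 3.85% → €709,000 × 3.85% × 5/12 = €11,373.5417
2023-07-01 to 2023-11-30: 5 months at 0.5% → €709,000 × 0.5% × 5/12 = €1,477.0833
2023-12-01 to 2023-12-31: 1 month at 1.2% → €709,000 × 1.2% × 1/12 = €709.0000
Total = €15,391.2083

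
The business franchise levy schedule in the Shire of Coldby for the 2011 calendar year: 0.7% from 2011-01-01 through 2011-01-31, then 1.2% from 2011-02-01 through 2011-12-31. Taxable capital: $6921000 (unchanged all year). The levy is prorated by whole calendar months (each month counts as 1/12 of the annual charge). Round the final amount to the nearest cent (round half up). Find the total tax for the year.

2011-01-01 to 2011-01-31: 1 month at 0.7% → $6921000 × 0.7% × 1/12 = $4037.2500
2011-02-01 to 2011-12-31: 11 months at 1.2% → $6921000 × 1.2% × 11/12 = $76131.0000
Total = $80168.2500

$80168.25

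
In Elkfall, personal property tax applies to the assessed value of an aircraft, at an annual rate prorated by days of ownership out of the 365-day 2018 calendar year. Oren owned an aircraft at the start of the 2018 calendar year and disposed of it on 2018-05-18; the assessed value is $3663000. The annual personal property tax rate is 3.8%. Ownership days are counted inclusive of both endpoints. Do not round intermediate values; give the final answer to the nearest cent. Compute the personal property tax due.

Days held (2018-01-01 to 2018-05-18): 138 out of 365
Tax = $3663000 × 3.8% × 138/365 = $52626.7726

$52626.77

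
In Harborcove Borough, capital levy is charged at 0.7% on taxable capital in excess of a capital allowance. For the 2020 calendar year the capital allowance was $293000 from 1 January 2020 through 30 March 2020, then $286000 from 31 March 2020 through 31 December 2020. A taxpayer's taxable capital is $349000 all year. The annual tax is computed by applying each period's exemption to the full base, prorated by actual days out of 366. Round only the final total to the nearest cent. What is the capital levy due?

1 January – 30 March 2020: 90 days, exemption $293000 → ($349000 − $293000) × 0.7% × 90/366 = $96.3934
31 March – 31 December 2020: 276 days, exemption $286000 → ($349000 − $286000) × 0.7% × 276/366 = $332.5574
Total = $428.9508

$428.95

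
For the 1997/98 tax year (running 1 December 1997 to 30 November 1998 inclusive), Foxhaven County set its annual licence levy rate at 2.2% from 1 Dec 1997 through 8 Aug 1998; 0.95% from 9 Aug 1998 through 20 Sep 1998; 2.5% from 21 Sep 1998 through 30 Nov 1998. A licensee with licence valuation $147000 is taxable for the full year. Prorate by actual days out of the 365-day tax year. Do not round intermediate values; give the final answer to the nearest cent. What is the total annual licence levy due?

$3103.31

1 Dec 1997 – 8 Aug 1998: 251 days at 2.2% → $147000 × 2.2% × 251/365 = $2223.9288
9 Aug – 20 Sep 1998: 43 days at 0.95% → $147000 × 0.95% × 43/365 = $164.5192
21 Sep – 30 Nov 1998: 71 days at 2.5% → $147000 × 2.5% × 71/365 = $714.8630
Total = $3103.3110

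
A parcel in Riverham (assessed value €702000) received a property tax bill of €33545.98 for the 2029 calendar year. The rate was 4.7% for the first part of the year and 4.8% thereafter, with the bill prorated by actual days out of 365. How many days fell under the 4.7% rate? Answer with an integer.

Let d = days at the first rate; then 365 − d days at the second rate.
€702000 × [4.7%·d + 4.8%·(365−d)] / 365 = €33545.98
Solving gives d = 78, so the new rate took effect on March 20, 2029.

78 days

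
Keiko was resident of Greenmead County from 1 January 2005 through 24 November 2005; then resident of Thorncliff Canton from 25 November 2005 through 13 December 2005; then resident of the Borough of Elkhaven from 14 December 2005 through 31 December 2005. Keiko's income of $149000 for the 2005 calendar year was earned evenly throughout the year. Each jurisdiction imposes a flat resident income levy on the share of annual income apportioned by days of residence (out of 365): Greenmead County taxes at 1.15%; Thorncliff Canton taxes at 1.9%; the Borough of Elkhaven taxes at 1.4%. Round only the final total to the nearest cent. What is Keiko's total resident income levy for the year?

$1790.04

Greenmead County, 1 January – 24 November 2005: 328 days → $149000 × 1.15% × 328/365 = $1539.8027
Thorncliff Canton, 25 November – 13 December 2005: 19 days → $149000 × 1.9% × 19/365 = $147.3671
The Borough of Elkhaven, 14 December – 31 December 2005: 18 days → $149000 × 1.4% × 18/365 = $102.8712
Total = $1790.0411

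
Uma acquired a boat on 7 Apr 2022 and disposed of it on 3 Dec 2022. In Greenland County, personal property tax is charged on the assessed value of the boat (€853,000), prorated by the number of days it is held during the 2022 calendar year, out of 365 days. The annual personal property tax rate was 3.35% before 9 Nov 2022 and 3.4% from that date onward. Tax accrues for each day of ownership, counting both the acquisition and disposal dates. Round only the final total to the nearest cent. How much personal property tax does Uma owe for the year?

€18,896.87

7 Apr – 8 Nov 2022: 216 days at 3.35% → €853,000 × 3.35% × 216/365 = €16,910.4329
9 Nov – 3 Dec 2022: 25 days at 3.4% → €853,000 × 3.4% × 25/365 = €1,986.4384
Total = €18,896.8712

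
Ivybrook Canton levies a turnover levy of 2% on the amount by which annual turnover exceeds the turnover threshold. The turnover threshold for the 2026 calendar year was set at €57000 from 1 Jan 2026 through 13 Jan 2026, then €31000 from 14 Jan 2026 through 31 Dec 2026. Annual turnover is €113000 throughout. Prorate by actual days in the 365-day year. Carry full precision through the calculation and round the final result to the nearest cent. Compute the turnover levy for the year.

€1621.48

1 Jan – 13 Jan 2026: 13 days, exemption €57000 → (€113000 − €57000) × 2% × 13/365 = €39.8904
14 Jan – 31 Dec 2026: 352 days, exemption €31000 → (€113000 − €31000) × 2% × 352/365 = €1581.5890
Total = €1621.4795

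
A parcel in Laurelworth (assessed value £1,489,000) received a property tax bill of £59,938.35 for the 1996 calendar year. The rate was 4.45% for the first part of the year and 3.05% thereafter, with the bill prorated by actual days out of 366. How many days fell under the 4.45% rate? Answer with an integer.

Let d = days at the first rate; then 366 − d days at the second rate.
£1,489,000 × [4.45%·d + 3.05%·(366−d)] / 366 = £59,938.35
Solving gives d = 255, so the new rate took effect on 12 September 1996.

255 days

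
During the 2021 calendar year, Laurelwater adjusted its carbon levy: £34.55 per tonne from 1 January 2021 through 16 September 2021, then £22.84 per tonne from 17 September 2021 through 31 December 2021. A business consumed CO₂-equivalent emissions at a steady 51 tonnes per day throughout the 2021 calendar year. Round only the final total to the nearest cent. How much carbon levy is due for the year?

1 January – 16 September 2021: 259 days × 51 tonnes/day = 13,209 tonnes at £34.55/tonne → £456370.95
17 September – 31 December 2021: 106 days × 51 tonnes/day = 5,406 tonnes at £22.84/tonne → £123473.04

£579843.99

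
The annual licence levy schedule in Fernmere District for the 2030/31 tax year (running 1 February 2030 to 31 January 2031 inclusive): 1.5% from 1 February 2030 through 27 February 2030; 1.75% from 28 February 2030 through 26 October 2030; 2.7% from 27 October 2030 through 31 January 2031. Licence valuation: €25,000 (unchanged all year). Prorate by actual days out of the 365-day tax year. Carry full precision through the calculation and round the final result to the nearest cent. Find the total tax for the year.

€495.99

1 February – 27 February 2030: 27 days at 1.5% → €25,000 × 1.5% × 27/365 = €27.7397
28 February – 26 October 2030: 241 days at 1.75% → €25,000 × 1.75% × 241/365 = €288.8699
27 October 2030 – 31 January 2031: 97 days at 2.7% → €25,000 × 2.7% × 97/365 = €179.3836
Total = €495.9932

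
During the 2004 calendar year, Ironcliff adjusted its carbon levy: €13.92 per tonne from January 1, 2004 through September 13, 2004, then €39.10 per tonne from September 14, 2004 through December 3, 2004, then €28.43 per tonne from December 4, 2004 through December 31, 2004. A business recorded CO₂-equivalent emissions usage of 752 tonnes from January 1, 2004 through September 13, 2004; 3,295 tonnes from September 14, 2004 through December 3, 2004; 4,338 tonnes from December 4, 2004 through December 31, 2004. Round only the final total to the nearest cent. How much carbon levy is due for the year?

€262631.68

January 1 – September 13, 2004: 752 tonnes at €13.92/tonne → €10467.84
September 14 – December 3, 2004: 3,295 tonnes at €39.10/tonne → €128834.50
December 4 – December 31, 2004: 4,338 tonnes at €28.43/tonne → €123329.34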